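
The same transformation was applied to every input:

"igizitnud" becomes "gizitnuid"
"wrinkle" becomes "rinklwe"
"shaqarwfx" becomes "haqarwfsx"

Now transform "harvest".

arvesht

Rule — swap the first and last characters, then move the first character to the end.
On "harvest" that produces "arvesht".
(Check on "shaqarwfx": → "xhaqarwfs" → "haqarwfsx" ✓)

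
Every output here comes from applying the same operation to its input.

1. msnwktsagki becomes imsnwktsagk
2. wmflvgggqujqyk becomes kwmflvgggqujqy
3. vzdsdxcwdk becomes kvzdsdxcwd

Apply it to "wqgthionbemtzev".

vwqgthionbemtze

Each output is the input with this applied: move the last character to the front.
For "wqgthionbemtzev" the result is "vwqgthionbemtze".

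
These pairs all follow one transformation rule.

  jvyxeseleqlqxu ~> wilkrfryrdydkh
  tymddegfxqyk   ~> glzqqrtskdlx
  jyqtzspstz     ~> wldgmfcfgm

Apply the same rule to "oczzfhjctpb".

Rule — shift every letter 13 places forward in the alphabet (wrapping around) — i.e. ROT13.
For "oczzfhjctpb" the result is "bpmmsuwpgco".

bpmmsuwpgco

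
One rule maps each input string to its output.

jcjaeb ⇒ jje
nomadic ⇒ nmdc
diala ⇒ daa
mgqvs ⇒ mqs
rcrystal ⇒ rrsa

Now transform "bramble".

Rule — keep every other character starting from the first (positions 1st, 3rd, 5th, ...).
On "bramble" that produces "babe".

babe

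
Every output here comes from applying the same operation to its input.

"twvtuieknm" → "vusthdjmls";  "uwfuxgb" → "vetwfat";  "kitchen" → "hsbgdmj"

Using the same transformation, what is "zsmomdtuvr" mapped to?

rlnlcstuqy

The rule is to move the first character to the end, then shift every letter 1 place backward in the alphabet (wrapping around).
For "zsmomdtuvr", step one produces "smomdtuvrz"; step two turns that into "rlnlcstuqy".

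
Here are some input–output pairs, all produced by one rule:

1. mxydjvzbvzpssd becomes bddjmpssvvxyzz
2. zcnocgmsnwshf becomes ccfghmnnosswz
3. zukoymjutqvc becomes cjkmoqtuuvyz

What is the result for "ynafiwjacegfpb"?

The rule is to sort the characters into alphabetical order.
Doing the same to "ynafiwjacegfpb": "aabceffgijnpwy".

aabceffgijnpwy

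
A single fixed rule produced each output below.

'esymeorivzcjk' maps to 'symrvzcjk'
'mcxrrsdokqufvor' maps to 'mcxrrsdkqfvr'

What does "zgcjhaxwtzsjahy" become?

In each case the input is transformed by: remove every vowel.
"zgcjhaxwtzsjahy" → "zgcjhxwtzsjhy".

zgcjhxwtzsjhy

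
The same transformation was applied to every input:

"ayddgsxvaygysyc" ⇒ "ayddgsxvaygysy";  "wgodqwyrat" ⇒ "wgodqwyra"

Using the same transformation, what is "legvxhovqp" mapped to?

legvxhovq

Looking at the pairs, the operation is to delete the last character.
"legvxhovqp" → "legvxhovq".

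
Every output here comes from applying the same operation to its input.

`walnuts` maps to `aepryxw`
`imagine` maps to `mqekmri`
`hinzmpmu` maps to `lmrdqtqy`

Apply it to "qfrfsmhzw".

The pattern: shift every letter 4 places forward in the alphabet (wrapping around).
On "qfrfsmhzw" that produces "ujvjwqlda".

ujvjwqlda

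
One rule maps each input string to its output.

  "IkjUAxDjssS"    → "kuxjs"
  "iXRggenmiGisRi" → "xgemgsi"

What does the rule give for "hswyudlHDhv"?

Looking at the pairs, the operation is to keep every other character starting from the second (positions 2nd, 4th, 6th, ...), then convert every letter to lowercase.
"hswyudlHDhv" → "sydHh" → "sydhh".
(Check on "IkjUAxDjssS": → "kUxjs" → "kuxjs" ✓)

sydhh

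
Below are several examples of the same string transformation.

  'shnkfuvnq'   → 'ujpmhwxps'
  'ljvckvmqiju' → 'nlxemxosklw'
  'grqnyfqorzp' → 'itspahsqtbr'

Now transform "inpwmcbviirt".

kpryoedxkktv

What's happening: shift every letter 2 places forward in the alphabet (wrapping around).
For "inpwmcbviirt" the result is "kpryoedxkktv".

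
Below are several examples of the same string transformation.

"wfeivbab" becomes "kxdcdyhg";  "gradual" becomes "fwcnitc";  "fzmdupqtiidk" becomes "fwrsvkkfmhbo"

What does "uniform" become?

The transformation: shift every letter 2 places forward in the alphabet (wrapping around), then move the first 3 characters to the end (rotate left by 3).
On "uniform" that produces "hqtowpk".

hqtowpk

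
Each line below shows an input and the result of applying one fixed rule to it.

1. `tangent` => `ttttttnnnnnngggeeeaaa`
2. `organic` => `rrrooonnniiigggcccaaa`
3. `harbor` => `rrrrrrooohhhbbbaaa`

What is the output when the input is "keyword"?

Looking at the pairs, the operation is to sort the characters into reverse alphabetical order, then repeat every character 3 times.
For "keyword", step one produces "ywroked"; step two turns that into "yyywwwrrroookkkeeeddd".
(Check on "tangent": → "ttnngea" → "ttttttnnnnnngggeeeaaa" ✓)

yyywwwrrroookkkeeeddd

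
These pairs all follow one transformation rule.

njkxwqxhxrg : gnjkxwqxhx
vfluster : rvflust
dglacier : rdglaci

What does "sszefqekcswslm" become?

msszefqekcsws

The rule is to move the last 2 characters to the front (rotate right by 2), then delete the first character.
"sszefqekcswslm" → "lmsszefqekcsws" → "msszefqekcsws".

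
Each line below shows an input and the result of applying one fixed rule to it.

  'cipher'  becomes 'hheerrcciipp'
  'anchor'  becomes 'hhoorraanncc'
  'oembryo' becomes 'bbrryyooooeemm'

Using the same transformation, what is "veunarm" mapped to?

The transformation: move the first 3 characters to the end (rotate left by 3), then double every character.
Doing the same to "veunarm": "nnaarrmmvveeuu".

nnaarrmmvveeuu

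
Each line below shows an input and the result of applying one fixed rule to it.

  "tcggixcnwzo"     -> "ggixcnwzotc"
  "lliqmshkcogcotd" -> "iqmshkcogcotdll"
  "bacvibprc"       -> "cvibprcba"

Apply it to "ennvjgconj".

nvjgconjen

The transformation: move the first 2 characters to the end (rotate left by 2).
Applying that to "ennvjgconj" gives "nvjgconjen".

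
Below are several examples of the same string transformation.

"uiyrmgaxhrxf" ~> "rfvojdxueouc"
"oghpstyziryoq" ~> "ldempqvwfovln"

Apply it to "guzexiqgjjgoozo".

The pattern: shift every letter 3 places backward in the alphabet (wrapping around).
Doing the same to "guzexiqgjjgoozo": "drwbufndggdllwl".

drwbufndggdllwl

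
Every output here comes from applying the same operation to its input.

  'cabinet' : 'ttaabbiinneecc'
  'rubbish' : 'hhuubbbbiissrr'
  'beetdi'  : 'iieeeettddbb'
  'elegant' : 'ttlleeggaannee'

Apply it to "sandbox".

Each output is the input with this applied: swap the first and last characters, then double every character.
Applying both steps to "sandbox": "xandbos", then "xxaannddbbooss".

xxaannddbbooss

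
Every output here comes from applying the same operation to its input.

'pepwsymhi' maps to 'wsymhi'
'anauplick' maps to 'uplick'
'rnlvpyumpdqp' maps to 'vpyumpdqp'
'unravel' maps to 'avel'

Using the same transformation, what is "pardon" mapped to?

don

What's happening: delete the first 3 characters.
So "pardon" becomes "don".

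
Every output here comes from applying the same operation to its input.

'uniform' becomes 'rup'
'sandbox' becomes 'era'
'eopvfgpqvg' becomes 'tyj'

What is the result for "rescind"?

lqg

Looking at the pairs, the operation is to shift every letter 3 places forward in the alphabet (wrapping around), then keep only the last 3 characters.
For "rescind", step one produces "uhvflqg"; step two turns that into "lqg".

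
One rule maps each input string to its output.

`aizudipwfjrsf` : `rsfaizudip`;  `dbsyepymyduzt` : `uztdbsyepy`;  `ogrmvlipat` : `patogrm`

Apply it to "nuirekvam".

The transformation: move the last 3 characters to the front (rotate right by 3), then delete the last 3 characters.
For "nuirekvam", step one produces "vamnuirek"; step two turns that into "vamnui".

vamnui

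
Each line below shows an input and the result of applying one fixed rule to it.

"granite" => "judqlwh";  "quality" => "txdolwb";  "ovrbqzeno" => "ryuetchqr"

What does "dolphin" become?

Looking at the pairs, the operation is to shift every letter 3 places forward in the alphabet (wrapping around).
Applying that to "dolphin" gives "grosklq".

grosklq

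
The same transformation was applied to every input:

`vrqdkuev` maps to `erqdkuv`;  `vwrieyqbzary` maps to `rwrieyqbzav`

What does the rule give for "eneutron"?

oneutre

In each case the input is transformed by: delete the last character, then swap the first and last characters.
On "eneutron": the first step gives "eneutro", and the second then gives "oneutre".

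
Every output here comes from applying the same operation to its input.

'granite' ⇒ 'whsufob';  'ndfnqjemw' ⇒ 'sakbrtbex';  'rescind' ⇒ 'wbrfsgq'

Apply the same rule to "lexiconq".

The pattern: move the last 3 characters to the front (rotate right by 3), then shift every letter 12 places backward in the alphabet (wrapping around).
Applying both steps to "lexiconq": "onqlexic", then "cbezslwq".
(Check on "granite": → "itegran" → "whsufob" ✓)

cbezslwq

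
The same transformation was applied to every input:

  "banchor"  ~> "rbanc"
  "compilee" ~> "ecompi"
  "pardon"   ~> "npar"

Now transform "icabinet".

The transformation: move the last 3 characters to the front (rotate right by 3), then delete the first 2 characters.
Working it through for "icabinet": intermediate "neticabi", final "ticabi".

ticabi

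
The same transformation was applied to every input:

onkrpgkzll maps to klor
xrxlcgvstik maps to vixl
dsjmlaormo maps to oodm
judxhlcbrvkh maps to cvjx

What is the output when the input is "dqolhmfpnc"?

The pattern: keep one character in every 3, starting at position 1 (positions 1st, 4th, 7th, ...), then move the first 2 characters to the end (rotate left by 2).
On "dqolhmfpnc": the first step gives "dlfc", and the second then gives "fcdl".

fcdl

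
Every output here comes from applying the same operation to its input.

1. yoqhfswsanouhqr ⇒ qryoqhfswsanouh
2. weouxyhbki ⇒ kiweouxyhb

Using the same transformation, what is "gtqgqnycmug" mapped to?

uggtqgqnycm

Looking at the pairs, the operation is to move the last 2 characters to the front (rotate right by 2).
Applying that to "gtqgqnycmug" gives "uggtqgqnycm".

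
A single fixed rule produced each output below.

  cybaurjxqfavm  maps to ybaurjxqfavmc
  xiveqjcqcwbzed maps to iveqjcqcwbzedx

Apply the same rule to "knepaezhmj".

nepaezhmjk

Rule — move the first character to the end.
Applying that to "knepaezhmj" gives "nepaezhmjk".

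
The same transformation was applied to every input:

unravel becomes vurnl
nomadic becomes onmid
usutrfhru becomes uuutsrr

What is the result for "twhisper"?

wtsrpi

Looking at the pairs, the operation is to sort the characters into reverse alphabetical order, then delete the last 2 characters.
Starting from "twhisper": after the first operation, "wtsrpihe"; after the second, "wtsrpi".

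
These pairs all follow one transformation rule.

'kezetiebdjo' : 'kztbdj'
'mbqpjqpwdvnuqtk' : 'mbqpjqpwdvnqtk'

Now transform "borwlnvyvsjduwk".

brwlnvyvsjdwk

The rule is to remove every vowel.
On "borwlnvyvsjduwk" that produces "brwlnvyvsjdwk".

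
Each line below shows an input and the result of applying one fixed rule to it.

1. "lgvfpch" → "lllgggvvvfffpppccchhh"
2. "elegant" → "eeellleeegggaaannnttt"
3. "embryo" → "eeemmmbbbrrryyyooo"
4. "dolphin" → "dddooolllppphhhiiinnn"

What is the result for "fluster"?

fffllluuusssttteeerrr

Each output is the input with this applied: repeat every character 3 times.
Doing the same to "fluster": "fffllluuusssttteeerrr".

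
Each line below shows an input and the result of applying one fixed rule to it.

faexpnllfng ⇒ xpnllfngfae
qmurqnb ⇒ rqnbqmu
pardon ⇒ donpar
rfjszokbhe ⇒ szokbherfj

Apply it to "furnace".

nacefur

The pattern: move the first 3 characters to the end (rotate left by 3).
So "furnace" becomes "nacefur".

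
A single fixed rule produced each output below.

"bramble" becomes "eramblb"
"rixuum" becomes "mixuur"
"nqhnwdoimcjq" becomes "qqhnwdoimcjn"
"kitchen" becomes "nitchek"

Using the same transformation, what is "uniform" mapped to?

The rule is to swap the first and last characters.
So "uniform" becomes "mniforu".

mniforu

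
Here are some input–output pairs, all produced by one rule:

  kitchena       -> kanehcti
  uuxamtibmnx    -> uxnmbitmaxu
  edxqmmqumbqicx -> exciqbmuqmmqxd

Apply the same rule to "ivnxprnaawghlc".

iclhgwaanrpxnv

The rule is to move the first character to the end, then reverse the string.
For "ivnxprnaawghlc", step one produces "vnxprnaawghlci"; step two turns that into "iclhgwaanrpxnv".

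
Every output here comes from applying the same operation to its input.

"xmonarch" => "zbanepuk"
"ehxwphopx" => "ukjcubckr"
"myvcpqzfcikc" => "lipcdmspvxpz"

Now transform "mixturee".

vkgherrz

Rule — shift every letter 13 places forward in the alphabet (wrapping around) — i.e. ROT13, then move the first character to the end.
Working it through for "mixturee": intermediate "zvkgherr", final "vkgherrz".
(Check on "xmonarch": → "kzbanepu" → "zbanepuk" ✓)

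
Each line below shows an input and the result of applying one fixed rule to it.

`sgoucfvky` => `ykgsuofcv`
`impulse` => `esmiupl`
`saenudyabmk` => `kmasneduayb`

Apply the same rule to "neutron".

noentur

The rule is to move the last 2 characters to the front (rotate right by 2), then swap each adjacent pair of characters (1↔2, 3↔4, ...).
For "neutron" the result is "noentur".
(Check on "impulse": → "seimpul" → "esmiupl" ✓)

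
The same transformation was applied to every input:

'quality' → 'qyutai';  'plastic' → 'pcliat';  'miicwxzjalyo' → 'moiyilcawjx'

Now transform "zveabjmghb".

zbvhegamb

Looking at the pairs, the operation is to take characters alternately from the front and the back (1st, last, 2nd, 2nd-last, ...), then delete the last character.
"zveabjmghb" → "zbvhegambj" → "zbvhegamb".
(Check on "plastic": → "pcliats" → "pcliat" ✓)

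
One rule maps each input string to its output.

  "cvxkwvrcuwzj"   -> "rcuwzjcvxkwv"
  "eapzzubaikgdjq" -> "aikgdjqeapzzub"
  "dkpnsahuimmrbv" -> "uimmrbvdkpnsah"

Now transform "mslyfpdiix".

In each case the input is transformed by: swap the front and back halves of the string.
So "mslyfpdiix" becomes "pdiixmslyf".

pdiixmslyf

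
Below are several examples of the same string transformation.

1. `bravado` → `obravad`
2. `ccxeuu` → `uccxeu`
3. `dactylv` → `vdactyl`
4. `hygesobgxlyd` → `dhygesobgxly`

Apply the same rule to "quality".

The transformation: move the last character to the front.
So "quality" becomes "yqualit".

yqualit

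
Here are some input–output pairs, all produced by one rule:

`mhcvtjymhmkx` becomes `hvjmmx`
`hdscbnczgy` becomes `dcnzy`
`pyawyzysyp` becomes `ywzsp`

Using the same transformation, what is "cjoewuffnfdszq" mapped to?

Rule — keep every other character starting from the second (positions 2nd, 4th, 6th, ...).
Doing the same to "cjoewuffnfdszq": "jeuffsq".

jeuffsq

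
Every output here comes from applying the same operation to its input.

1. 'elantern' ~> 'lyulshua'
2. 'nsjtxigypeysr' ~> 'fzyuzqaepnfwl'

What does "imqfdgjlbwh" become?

In each case the input is transformed by: move the last 3 characters to the front (rotate right by 3), then shift every letter 7 places forward in the alphabet (wrapping around).
"imqfdgjlbwh" → "bwhimqfdgjl" → "idoptxmknqs".

idoptxmknqs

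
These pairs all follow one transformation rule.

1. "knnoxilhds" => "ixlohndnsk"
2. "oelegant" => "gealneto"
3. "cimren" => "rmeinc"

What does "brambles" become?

What's happening: swap the front and back halves of the string, then take characters alternately from the front and the back (1st, last, 2nd, 2nd-last, ...).
For "brambles", step one produces "blesbram"; step two turns that into "bmlaersb".

bmlaersb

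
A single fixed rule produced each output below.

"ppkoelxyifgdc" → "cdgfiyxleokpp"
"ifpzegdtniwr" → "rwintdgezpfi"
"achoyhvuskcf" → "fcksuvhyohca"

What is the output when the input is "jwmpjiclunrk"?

Rule — reverse the string.
So "jwmpjiclunrk" becomes "krnulcijpmwj".

krnulcijpmwj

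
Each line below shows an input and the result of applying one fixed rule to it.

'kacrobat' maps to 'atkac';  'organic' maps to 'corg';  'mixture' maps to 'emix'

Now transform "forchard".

In each case the input is transformed by: move the first 3 characters to the end (rotate left by 3), then delete the first 3 characters.
Applying both steps to "forchard": "chardfor", then "rdfor".
(Check on "organic": → "anicorg" → "corg" ✓)

rdfor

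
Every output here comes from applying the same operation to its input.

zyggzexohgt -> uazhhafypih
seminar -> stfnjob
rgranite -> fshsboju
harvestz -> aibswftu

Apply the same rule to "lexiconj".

In each case the input is transformed by: shift every letter 1 place forward in the alphabet (wrapping around), then move the last character to the front.
Applying both steps to "lexiconj": "mfyjdpok", then "kmfyjdpo".

kmfyjdpo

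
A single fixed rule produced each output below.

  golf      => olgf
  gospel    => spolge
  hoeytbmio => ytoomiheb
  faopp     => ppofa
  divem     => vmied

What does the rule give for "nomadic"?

onmidca

Each output is the input with this applied: sort the characters into reverse alphabetical order.
Doing the same to "nomadic": "onmidca".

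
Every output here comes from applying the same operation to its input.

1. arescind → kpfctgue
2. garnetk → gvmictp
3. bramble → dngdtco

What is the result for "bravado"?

cfqdtcx

Each output is the input with this applied: shift every letter 2 places forward in the alphabet (wrapping around), then move the last 3 characters to the front (rotate right by 3).
Working it through for "bravado": intermediate "dtcxcfq", final "cfqdtcx".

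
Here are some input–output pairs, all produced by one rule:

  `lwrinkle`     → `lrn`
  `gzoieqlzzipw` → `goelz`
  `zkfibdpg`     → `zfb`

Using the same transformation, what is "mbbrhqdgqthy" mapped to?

Rule — delete the last 2 characters, then keep every other character starting from the first (positions 1st, 3rd, 5th, ...).
Starting from "mbbrhqdgqthy": after the first operation, "mbbrhqdgqt"; after the second, "mbhdq".

mbhdq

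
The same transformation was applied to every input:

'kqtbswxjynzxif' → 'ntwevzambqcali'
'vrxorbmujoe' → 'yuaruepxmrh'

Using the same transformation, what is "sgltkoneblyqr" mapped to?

Rule — shift every letter 3 places forward in the alphabet (wrapping around).
"sgltkoneblyqr" → "vjownrqheobtu".

vjownrqheobtu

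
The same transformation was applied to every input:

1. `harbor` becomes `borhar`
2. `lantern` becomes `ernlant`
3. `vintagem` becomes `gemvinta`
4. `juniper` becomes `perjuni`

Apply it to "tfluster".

tertflus

Rule — move the last 3 characters to the front (rotate right by 3).
So "tfluster" becomes "tertflus".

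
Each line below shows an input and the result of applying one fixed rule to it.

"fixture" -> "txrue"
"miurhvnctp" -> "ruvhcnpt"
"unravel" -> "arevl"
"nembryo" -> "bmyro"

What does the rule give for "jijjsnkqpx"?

jjnsqkxp

The rule is to swap each adjacent pair of characters (1↔2, 3↔4, ...), then delete the first 2 characters.
"jijjsnkqpx" → "ijjjnsqkxp" → "jjnsqkxp".
(Check on "miurhvnctp": → "imruvhcnpt" → "ruvhcnpt" ✓)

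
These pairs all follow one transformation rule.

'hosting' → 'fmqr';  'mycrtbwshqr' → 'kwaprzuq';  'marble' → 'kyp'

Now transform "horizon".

The transformation: shift every letter 2 places backward in the alphabet (wrapping around), then delete the last 3 characters.
Doing the same to "horizon": "fmpg".

fmpg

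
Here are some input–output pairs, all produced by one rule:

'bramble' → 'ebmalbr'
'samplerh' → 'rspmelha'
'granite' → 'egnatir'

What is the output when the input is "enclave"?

eelcvan

The rule is to swap each adjacent pair of characters (1↔2, 3↔4, ...), then swap the first and last characters.
So "enclave" becomes "eelcvan".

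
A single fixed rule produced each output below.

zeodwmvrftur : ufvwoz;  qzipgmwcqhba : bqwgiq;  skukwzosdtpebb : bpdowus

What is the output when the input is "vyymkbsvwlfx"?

fwskyv

In each case the input is transformed by: reverse the string, then keep every other character starting from the second (positions 2nd, 4th, 6th, ...).
Working it through for "vyymkbsvwlfx": intermediate "xflwvsbkmyyv", final "fwskyv".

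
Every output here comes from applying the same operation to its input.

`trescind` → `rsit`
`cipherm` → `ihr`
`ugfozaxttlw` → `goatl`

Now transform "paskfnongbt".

aknnb

What's happening: swap the first and last characters, then keep every other character starting from the second (positions 2nd, 4th, 6th, ...).
For "paskfnongbt", step one produces "taskfnongbp"; step two turns that into "aknnb".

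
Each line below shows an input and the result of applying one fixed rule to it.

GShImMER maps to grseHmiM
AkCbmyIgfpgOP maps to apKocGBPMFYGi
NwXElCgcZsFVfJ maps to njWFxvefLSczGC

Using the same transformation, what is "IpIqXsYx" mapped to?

iXPyiSQx

What's happening: flip the case of every letter, then take characters alternately from the front and the back (1st, last, 2nd, 2nd-last, ...).
"IpIqXsYx" → "iPiQxSyX" → "iXPyiSQx".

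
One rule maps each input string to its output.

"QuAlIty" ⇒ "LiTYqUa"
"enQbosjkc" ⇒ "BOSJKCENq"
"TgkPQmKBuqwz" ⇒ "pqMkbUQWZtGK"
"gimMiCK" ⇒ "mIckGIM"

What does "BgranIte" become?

ANiTEbGR

The pattern: move the first 3 characters to the end (rotate left by 3), then flip the case of every letter.
Starting from "BgranIte": after the first operation, "anIteBgr"; after the second, "ANiTEbGR".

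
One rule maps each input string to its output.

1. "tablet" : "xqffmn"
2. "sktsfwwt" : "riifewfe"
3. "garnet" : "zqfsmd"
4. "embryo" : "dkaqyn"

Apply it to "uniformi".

adyugzur

Each output is the input with this applied: shift every letter 12 places forward in the alphabet (wrapping around), then swap the front and back halves of the string.
Applying both steps to "uniformi": "gzuradyu", then "adyugzur".
(Check on "sktsfwwt": → "ewferiif" → "riifewfe" ✓)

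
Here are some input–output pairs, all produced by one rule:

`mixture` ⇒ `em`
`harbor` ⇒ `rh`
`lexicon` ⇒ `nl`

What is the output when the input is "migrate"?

The rule is to move the first character to the end, then keep only the last 2 characters.
Starting from "migrate": after the first operation, "igratem"; after the second, "em".

em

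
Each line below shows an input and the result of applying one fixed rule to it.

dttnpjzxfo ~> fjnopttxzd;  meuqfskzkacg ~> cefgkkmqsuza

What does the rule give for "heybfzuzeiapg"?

beefghipuyzza

Looking at the pairs, the operation is to sort the characters into alphabetical order, then move the first character to the end.
So "heybfzuzeiapg" becomes "beefghipuyzza".
(Check on "dttnpjzxfo": → "dfjnopttxz" → "fjnopttxzd" ✓)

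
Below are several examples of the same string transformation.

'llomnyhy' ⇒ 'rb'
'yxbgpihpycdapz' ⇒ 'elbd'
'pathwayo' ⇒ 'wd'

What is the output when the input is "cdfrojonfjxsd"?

In each case the input is transformed by: shift every letter 3 places forward in the alphabet (wrapping around), then keep one character in every 3, starting at position 3 (positions 3rd, 6th, 9th, ...).
On "cdfrojonfjxsd": the first step gives "fgiurmrqimavg", and the second then gives "imiv".

imiv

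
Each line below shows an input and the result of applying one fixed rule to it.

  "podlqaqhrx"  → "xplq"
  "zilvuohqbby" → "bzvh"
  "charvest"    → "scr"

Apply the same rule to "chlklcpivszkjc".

jckps

Each output is the input with this applied: keep one character in every 3, starting at position 1 (positions 1st, 4th, 7th, ...), then move the last character to the front.
For "chlklcpivszkjc", step one produces "ckpsj"; step two turns that into "jckps".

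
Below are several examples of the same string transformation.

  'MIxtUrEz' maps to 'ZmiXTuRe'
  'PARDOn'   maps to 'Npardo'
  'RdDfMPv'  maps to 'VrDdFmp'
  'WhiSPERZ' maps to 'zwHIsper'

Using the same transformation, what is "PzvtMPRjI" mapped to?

What's happening: flip the case of every letter, then move the last character to the front.
On "PzvtMPRjI": the first step gives "pZVTmprJi", and the second then gives "ipZVTmprJ".
(Check on "WhiSPERZ": → "wHIsperz" → "zwHIsper" ✓)

ipZVTmprJ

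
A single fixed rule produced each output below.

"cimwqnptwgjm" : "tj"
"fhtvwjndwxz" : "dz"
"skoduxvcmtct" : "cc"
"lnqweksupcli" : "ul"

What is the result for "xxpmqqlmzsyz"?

my

What's happening: keep one character in every 3, starting at position 2 (positions 2nd, 5th, 8th, ...), then delete the first 2 characters.
For "xxpmqqlmzsyz", step one produces "xqmy"; step two turns that into "my".
(Check on "cimwqnptwgjm": → "iqtj" → "tj" ✓)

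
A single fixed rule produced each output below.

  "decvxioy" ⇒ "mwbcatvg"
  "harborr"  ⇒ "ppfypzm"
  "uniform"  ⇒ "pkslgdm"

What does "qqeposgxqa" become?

oyoocnmqev

Each output is the input with this applied: shift every letter 2 places backward in the alphabet (wrapping around), then move the last 2 characters to the front (rotate right by 2).
For "qqeposgxqa", step one produces "oocnmqevoy"; step two turns that into "oyoocnmqev".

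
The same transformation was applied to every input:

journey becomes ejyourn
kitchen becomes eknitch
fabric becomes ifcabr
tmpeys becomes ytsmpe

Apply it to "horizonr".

Looking at the pairs, the operation is to swap the first and last characters, then move the last 2 characters to the front (rotate right by 2).
For "horizonr", step one produces "rorizonh"; step two turns that into "nhrorizo".
(Check on "fabric": → "cabrif" → "ifcabr" ✓)

nhrorizo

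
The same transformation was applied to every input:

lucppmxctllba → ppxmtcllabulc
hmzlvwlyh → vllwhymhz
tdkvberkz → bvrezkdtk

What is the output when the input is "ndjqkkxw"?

The pattern: move the first 3 characters to the end (rotate left by 3), then swap each adjacent pair of characters (1↔2, 3↔4, ...).
On "ndjqkkxw": the first step gives "qkkxwndj", and the second then gives "kqxknwjd".
(Check on "lucppmxctllba": → "ppmxctllbaluc" → "ppxmtcllabulc" ✓)

kqxknwjd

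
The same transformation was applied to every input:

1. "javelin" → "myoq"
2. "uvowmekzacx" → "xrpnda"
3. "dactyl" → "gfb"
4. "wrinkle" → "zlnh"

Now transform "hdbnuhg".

What's happening: keep every other character starting from the first (positions 1st, 3rd, 5th, ...), then shift every letter 3 places forward in the alphabet (wrapping around).
Applying both steps to "hdbnuhg": "hbug", then "kexj".

kexj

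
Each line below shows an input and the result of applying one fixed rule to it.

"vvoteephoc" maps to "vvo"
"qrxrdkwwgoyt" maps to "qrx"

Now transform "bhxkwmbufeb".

The rule is to keep only the first 3 characters.
For "bhxkwmbufeb" the result is "bhx".

bhx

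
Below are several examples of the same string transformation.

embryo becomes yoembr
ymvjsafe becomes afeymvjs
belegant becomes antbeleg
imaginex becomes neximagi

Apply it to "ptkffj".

fjptkf

The transformation: move the first character to the end, then swap the front and back halves of the string.
For "ptkffj", step one produces "tkffjp"; step two turns that into "fjptkf".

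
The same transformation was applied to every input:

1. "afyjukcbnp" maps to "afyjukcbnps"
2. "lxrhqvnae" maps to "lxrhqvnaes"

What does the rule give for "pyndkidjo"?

What's happening: append "s".
Doing the same to "pyndkidjo": "pyndkidjos".

pyndkidjos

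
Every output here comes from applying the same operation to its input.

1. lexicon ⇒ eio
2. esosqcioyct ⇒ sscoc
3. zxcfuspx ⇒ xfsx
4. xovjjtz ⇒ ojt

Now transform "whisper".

hse

The rule is to keep every other character starting from the second (positions 2nd, 4th, 6th, ...).
Applying that to "whisper" gives "hse".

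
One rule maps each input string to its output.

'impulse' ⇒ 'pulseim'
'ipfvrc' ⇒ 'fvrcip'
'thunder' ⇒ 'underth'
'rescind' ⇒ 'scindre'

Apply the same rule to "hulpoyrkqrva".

Rule — move the first 2 characters to the end (rotate left by 2).
"hulpoyrkqrva" → "lpoyrkqrvahu".

lpoyrkqrvahu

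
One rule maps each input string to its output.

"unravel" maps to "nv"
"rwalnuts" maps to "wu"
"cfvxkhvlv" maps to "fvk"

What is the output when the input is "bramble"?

The pattern: take characters alternately from the front and the back (1st, last, 2nd, 2nd-last, ...), then keep one character in every 3, starting at position 3 (positions 3rd, 6th, 9th, ...).
So "bramble" becomes "rb".

rb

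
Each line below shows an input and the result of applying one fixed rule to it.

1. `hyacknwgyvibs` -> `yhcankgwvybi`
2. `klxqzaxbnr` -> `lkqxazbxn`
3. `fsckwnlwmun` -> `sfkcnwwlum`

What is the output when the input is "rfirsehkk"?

frrieskh

Rule — delete the last character, then swap each adjacent pair of characters (1↔2, 3↔4, ...).
Applying both steps to "rfirsehkk": "rfirsehk", then "frrieskh".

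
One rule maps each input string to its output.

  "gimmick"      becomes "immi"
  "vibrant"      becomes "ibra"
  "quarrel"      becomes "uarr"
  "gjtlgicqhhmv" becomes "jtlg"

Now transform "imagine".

In each case the input is transformed by: move the first character to the end, then keep only the first 4 characters.
"imagine" → "magi".

magi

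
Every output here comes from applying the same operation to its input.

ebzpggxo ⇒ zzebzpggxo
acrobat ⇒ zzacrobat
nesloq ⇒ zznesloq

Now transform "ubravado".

zzubravado

The transformation: prepend "zz".
Doing the same to "ubravado": "zzubravado".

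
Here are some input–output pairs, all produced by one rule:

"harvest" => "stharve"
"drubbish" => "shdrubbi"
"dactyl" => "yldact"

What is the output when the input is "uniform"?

rmunifo

In each case the input is transformed by: move the last 2 characters to the front (rotate right by 2).
So "uniform" becomes "rmunifo".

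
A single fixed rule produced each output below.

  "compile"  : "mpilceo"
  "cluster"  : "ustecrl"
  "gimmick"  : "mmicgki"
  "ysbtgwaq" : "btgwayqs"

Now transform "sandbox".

Each output is the input with this applied: swap the first and last characters, then move the first 2 characters to the end (rotate left by 2).
For "sandbox", step one produces "xandbos"; step two turns that into "ndbosxa".

ndbosxa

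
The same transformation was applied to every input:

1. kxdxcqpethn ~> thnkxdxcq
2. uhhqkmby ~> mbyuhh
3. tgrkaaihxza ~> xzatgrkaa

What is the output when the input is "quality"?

The rule is to move the last 3 characters to the front (rotate right by 3), then delete the last 2 characters.
Applying both steps to "quality": "ityqual", then "ityqu".

ityqu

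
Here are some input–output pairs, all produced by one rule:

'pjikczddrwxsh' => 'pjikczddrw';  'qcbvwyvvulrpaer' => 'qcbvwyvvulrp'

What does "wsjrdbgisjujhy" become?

wsjrdbgisju

What's happening: delete the last 3 characters.
Applying that to "wsjrdbgisjujhy" gives "wsjrdbgisju".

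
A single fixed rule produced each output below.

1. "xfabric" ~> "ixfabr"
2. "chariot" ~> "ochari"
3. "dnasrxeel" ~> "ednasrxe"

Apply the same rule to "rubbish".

What's happening: delete the last character, then move the last character to the front.
Starting from "rubbish": after the first operation, "rubbis"; after the second, "srubbi".

srubbi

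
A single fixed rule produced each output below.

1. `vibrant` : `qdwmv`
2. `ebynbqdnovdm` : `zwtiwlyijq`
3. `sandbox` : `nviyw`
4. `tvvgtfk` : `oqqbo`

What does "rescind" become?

What's happening: delete the last 2 characters, then shift every letter 5 places backward in the alphabet (wrapping around).
Applying both steps to "rescind": "resci", then "mznxd".

mznxd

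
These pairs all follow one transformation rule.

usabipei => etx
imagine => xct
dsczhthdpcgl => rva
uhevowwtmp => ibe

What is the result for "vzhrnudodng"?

The pattern: shift every letter 11 places backward in the alphabet (wrapping around), then keep only the last 3 characters.
For "vzhrnudodng", step one produces "kowgcjsdscv"; step two turns that into "scv".

scv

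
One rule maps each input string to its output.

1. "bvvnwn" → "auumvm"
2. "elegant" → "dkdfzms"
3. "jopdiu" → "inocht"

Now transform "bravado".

Rule — shift every letter 1 place backward in the alphabet (wrapping around).
Doing the same to "bravado": "aqzuzcn".

aqzuzcn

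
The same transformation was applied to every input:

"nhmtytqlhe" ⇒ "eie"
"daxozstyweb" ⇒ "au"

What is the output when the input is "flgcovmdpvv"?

ia

The pattern: shift every letter 3 places backward in the alphabet (wrapping around), then keep only the vowels.
Applying both steps to "flgcovmdpvv": "cidzlsjamss", then "ia".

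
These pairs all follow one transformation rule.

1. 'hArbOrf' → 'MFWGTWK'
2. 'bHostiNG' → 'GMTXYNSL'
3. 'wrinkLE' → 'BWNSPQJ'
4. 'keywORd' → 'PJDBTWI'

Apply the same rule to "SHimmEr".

Each output is the input with this applied: shift every letter 5 places forward in the alphabet (wrapping around), then convert every letter to uppercase.
On "SHimmEr" that produces "XMNRRJW".

XMNRRJW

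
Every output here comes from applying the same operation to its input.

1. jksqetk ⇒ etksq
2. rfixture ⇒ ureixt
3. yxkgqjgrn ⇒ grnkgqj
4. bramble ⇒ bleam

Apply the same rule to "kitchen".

hentc

What's happening: delete the first 2 characters, then move the last 3 characters to the front (rotate right by 3).
On "kitchen": the first step gives "tchen", and the second then gives "hentc".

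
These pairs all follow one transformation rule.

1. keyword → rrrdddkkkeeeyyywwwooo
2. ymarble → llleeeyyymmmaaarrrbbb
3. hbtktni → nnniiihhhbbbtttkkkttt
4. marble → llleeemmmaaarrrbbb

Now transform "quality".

Looking at the pairs, the operation is to move the last 2 characters to the front (rotate right by 2), then repeat every character 3 times.
Working it through for "quality": intermediate "tyquali", final "tttyyyqqquuuaaallliii".

tttyyyqqquuuaaallliii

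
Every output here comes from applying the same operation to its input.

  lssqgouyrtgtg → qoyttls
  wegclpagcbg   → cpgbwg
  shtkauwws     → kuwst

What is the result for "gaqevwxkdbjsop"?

ewkbspa

In each case the input is transformed by: move the first 3 characters to the end (rotate left by 3), then keep every other character starting from the first (positions 1st, 3rd, 5th, ...).
"gaqevwxkdbjsop" → "ewkbspa".
(Check on "lssqgouyrtgtg": → "qgouyrtgtglss" → "qoyttls" ✓)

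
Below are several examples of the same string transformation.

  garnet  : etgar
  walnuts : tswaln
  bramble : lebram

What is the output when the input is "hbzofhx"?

hxhbzo

Each output is the input with this applied: move the last 3 characters to the front (rotate right by 3), then delete the first character.
Working it through for "hbzofhx": intermediate "fhxhbzo", final "hxhbzo".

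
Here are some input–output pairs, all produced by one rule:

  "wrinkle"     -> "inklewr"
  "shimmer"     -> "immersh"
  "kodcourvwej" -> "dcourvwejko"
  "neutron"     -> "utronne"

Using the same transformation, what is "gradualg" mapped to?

adualggr

In each case the input is transformed by: move the first 2 characters to the end (rotate left by 2).
On "gradualg" that produces "adualggr".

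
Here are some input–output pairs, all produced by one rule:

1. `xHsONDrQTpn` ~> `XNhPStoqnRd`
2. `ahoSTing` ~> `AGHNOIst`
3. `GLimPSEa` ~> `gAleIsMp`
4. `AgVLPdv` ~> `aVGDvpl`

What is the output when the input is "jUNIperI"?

JiuRnEiP

Each output is the input with this applied: take characters alternately from the front and the back (1st, last, 2nd, 2nd-last, ...), then flip the case of every letter.
Applying both steps to "jUNIperI": "jIUrNeIp", then "JiuRnEiP".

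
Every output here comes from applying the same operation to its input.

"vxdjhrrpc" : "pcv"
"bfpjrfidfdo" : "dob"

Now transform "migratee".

Each output is the input with this applied: move the last 2 characters to the front (rotate right by 2), then keep only the first 3 characters.
On "migratee": the first step gives "eemigrat", and the second then gives "eem".

eem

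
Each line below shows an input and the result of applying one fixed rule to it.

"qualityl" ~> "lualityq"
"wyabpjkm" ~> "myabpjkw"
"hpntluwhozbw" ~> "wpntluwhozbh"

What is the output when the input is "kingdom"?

mingdok

What's happening: swap the first and last characters.
On "kingdom" that produces "mingdok".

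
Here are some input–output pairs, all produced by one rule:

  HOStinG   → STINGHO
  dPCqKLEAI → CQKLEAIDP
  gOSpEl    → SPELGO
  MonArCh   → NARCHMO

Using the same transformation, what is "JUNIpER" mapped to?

NIPERJU

Rule — move the first 2 characters to the end (rotate left by 2), then convert every letter to uppercase.
On "JUNIpER": the first step gives "NIpERJU", and the second then gives "NIPERJU".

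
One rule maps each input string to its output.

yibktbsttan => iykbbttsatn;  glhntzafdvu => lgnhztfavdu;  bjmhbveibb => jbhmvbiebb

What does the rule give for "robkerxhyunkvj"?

The pattern: swap each adjacent pair of characters (1↔2, 3↔4, ...).
So "robkerxhyunkvj" becomes "orkbrehxuyknjv".

orkbrehxuyknjv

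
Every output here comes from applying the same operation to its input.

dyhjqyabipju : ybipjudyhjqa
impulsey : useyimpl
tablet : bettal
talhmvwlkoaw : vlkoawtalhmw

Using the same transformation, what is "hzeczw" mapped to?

Rule — swap the front and back halves of the string, then swap the first and last characters.
For "hzeczw" the result is "ezwhzc".

ezwhzc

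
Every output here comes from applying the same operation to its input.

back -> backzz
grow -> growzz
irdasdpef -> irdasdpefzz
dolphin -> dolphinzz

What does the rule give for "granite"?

granitezz

Each output is the input with this applied: append "zz".
For "granite" the result is "granitezz".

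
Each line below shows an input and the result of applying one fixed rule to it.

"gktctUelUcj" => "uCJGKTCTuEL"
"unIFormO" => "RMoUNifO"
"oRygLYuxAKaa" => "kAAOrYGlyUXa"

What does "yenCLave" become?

The transformation: flip the case of every letter, then move the last 3 characters to the front (rotate right by 3).
Starting from "yenCLave": after the first operation, "YENclAVE"; after the second, "AVEYENcl".

AVEYENcl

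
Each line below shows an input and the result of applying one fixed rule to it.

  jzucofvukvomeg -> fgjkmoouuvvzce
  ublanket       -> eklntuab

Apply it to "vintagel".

gilntvae

The pattern: sort the characters into alphabetical order, then move the first 2 characters to the end (rotate left by 2).
Applying both steps to "vintagel": "aegilntv", then "gilntvae".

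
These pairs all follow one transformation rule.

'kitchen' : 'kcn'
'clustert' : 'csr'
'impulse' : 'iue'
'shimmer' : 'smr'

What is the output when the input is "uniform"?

ufm

In each case the input is transformed by: keep one character in every 3, starting at position 1 (positions 1st, 4th, 7th, ...).
Doing the same to "uniform": "ufm".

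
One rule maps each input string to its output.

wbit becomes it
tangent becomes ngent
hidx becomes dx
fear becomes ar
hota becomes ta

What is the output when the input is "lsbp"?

bp

Looking at the pairs, the operation is to delete the first 2 characters.
On "lsbp" that produces "bp".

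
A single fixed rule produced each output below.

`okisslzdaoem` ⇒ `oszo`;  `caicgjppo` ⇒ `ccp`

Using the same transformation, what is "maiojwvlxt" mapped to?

movt

Rule — keep one character in every 3, starting at position 1 (positions 1st, 4th, 7th, ...).
On "maiojwvlxt" that produces "movt".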